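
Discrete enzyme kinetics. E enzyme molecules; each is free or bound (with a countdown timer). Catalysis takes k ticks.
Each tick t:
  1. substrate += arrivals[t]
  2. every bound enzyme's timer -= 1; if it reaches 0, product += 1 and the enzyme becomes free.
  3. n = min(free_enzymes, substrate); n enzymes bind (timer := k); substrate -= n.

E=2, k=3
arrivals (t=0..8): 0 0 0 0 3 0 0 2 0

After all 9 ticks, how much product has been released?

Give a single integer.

t=0: arr=0 -> substrate=0 bound=0 product=0
t=1: arr=0 -> substrate=0 bound=0 product=0
t=2: arr=0 -> substrate=0 bound=0 product=0
t=3: arr=0 -> substrate=0 bound=0 product=0
t=4: arr=3 -> substrate=1 bound=2 product=0
t=5: arr=0 -> substrate=1 bound=2 product=0
t=6: arr=0 -> substrate=1 bound=2 product=0
t=7: arr=2 -> substrate=1 bound=2 product=2
t=8: arr=0 -> substrate=1 bound=2 product=2

Answer: 2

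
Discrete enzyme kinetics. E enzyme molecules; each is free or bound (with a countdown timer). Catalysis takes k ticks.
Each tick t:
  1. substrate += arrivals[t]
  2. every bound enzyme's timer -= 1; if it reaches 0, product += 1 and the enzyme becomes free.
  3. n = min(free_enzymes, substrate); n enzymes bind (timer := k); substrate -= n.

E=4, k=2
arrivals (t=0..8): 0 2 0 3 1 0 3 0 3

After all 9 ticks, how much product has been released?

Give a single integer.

t=0: arr=0 -> substrate=0 bound=0 product=0
t=1: arr=2 -> substrate=0 bound=2 product=0
t=2: arr=0 -> substrate=0 bound=2 product=0
t=3: arr=3 -> substrate=0 bound=3 product=2
t=4: arr=1 -> substrate=0 bound=4 product=2
t=5: arr=0 -> substrate=0 bound=1 product=5
t=6: arr=3 -> substrate=0 bound=3 product=6
t=7: arr=0 -> substrate=0 bound=3 product=6
t=8: arr=3 -> substrate=0 bound=3 product=9

Answer: 9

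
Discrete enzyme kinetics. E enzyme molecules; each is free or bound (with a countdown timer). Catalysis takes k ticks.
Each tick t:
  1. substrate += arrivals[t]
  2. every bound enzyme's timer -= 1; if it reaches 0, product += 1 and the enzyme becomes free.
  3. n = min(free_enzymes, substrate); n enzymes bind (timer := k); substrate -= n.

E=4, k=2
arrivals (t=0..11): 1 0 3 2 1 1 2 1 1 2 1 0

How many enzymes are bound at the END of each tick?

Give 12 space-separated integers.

Answer: 1 1 3 4 3 3 3 3 2 3 3 1

Derivation:
t=0: arr=1 -> substrate=0 bound=1 product=0
t=1: arr=0 -> substrate=0 bound=1 product=0
t=2: arr=3 -> substrate=0 bound=3 product=1
t=3: arr=2 -> substrate=1 bound=4 product=1
t=4: arr=1 -> substrate=0 bound=3 product=4
t=5: arr=1 -> substrate=0 bound=3 product=5
t=6: arr=2 -> substrate=0 bound=3 product=7
t=7: arr=1 -> substrate=0 bound=3 product=8
t=8: arr=1 -> substrate=0 bound=2 product=10
t=9: arr=2 -> substrate=0 bound=3 product=11
t=10: arr=1 -> substrate=0 bound=3 product=12
t=11: arr=0 -> substrate=0 bound=1 product=14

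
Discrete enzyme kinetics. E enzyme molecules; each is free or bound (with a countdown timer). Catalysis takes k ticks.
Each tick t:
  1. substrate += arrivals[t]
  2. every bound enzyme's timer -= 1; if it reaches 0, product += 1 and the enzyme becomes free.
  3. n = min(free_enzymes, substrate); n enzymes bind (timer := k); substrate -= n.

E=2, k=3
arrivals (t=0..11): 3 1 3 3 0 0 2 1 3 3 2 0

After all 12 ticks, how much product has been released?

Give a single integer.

Answer: 6

Derivation:
t=0: arr=3 -> substrate=1 bound=2 product=0
t=1: arr=1 -> substrate=2 bound=2 product=0
t=2: arr=3 -> substrate=5 bound=2 product=0
t=3: arr=3 -> substrate=6 bound=2 product=2
t=4: arr=0 -> substrate=6 bound=2 product=2
t=5: arr=0 -> substrate=6 bound=2 product=2
t=6: arr=2 -> substrate=6 bound=2 product=4
t=7: arr=1 -> substrate=7 bound=2 product=4
t=8: arr=3 -> substrate=10 bound=2 product=4
t=9: arr=3 -> substrate=11 bound=2 product=6
t=10: arr=2 -> substrate=13 bound=2 product=6
t=11: arr=0 -> substrate=13 bound=2 product=6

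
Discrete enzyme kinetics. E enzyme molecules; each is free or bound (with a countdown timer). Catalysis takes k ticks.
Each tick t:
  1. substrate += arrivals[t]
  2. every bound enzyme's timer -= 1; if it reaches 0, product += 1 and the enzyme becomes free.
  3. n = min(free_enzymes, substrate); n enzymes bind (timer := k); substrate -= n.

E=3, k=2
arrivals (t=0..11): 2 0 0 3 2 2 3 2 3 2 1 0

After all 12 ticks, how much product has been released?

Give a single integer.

t=0: arr=2 -> substrate=0 bound=2 product=0
t=1: arr=0 -> substrate=0 bound=2 product=0
t=2: arr=0 -> substrate=0 bound=0 product=2
t=3: arr=3 -> substrate=0 bound=3 product=2
t=4: arr=2 -> substrate=2 bound=3 product=2
t=5: arr=2 -> substrate=1 bound=3 product=5
t=6: arr=3 -> substrate=4 bound=3 product=5
t=7: arr=2 -> substrate=3 bound=3 product=8
t=8: arr=3 -> substrate=6 bound=3 product=8
t=9: arr=2 -> substrate=5 bound=3 product=11
t=10: arr=1 -> substrate=6 bound=3 product=11
t=11: arr=0 -> substrate=3 bound=3 product=14

Answer: 14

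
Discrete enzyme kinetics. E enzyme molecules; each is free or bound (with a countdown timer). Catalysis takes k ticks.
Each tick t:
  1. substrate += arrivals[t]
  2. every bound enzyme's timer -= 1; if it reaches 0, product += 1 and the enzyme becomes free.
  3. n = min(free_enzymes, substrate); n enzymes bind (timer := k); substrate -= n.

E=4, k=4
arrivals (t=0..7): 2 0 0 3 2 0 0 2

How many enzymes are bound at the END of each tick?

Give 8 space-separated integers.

Answer: 2 2 2 4 4 4 4 4

Derivation:
t=0: arr=2 -> substrate=0 bound=2 product=0
t=1: arr=0 -> substrate=0 bound=2 product=0
t=2: arr=0 -> substrate=0 bound=2 product=0
t=3: arr=3 -> substrate=1 bound=4 product=0
t=4: arr=2 -> substrate=1 bound=4 product=2
t=5: arr=0 -> substrate=1 bound=4 product=2
t=6: arr=0 -> substrate=1 bound=4 product=2
t=7: arr=2 -> substrate=1 bound=4 product=4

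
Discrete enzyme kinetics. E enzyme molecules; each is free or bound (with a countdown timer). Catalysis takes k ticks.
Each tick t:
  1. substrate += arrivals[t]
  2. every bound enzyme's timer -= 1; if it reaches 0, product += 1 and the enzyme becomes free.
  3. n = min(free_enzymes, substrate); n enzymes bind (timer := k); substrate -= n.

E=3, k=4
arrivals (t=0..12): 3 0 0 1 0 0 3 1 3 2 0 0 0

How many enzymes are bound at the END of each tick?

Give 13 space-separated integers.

t=0: arr=3 -> substrate=0 bound=3 product=0
t=1: arr=0 -> substrate=0 bound=3 product=0
t=2: arr=0 -> substrate=0 bound=3 product=0
t=3: arr=1 -> substrate=1 bound=3 product=0
t=4: arr=0 -> substrate=0 bound=1 product=3
t=5: arr=0 -> substrate=0 bound=1 product=3
t=6: arr=3 -> substrate=1 bound=3 product=3
t=7: arr=1 -> substrate=2 bound=3 product=3
t=8: arr=3 -> substrate=4 bound=3 product=4
t=9: arr=2 -> substrate=6 bound=3 product=4
t=10: arr=0 -> substrate=4 bound=3 product=6
t=11: arr=0 -> substrate=4 bound=3 product=6
t=12: arr=0 -> substrate=3 bound=3 product=7

Answer: 3 3 3 3 1 1 3 3 3 3 3 3 3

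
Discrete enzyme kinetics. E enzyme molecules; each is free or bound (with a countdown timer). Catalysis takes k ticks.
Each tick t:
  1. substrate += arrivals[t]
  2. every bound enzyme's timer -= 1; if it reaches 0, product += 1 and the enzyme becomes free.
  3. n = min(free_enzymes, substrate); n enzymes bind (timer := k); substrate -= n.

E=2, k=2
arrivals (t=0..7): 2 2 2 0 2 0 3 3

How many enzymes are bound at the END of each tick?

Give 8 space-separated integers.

t=0: arr=2 -> substrate=0 bound=2 product=0
t=1: arr=2 -> substrate=2 bound=2 product=0
t=2: arr=2 -> substrate=2 bound=2 product=2
t=3: arr=0 -> substrate=2 bound=2 product=2
t=4: arr=2 -> substrate=2 bound=2 product=4
t=5: arr=0 -> substrate=2 bound=2 product=4
t=6: arr=3 -> substrate=3 bound=2 product=6
t=7: arr=3 -> substrate=6 bound=2 product=6

Answer: 2 2 2 2 2 2 2 2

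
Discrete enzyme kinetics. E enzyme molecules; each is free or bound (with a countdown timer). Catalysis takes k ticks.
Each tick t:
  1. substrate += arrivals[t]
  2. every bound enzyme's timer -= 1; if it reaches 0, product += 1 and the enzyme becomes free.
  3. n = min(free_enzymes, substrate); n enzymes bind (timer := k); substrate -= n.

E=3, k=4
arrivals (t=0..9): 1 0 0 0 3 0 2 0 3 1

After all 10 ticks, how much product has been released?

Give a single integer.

Answer: 4

Derivation:
t=0: arr=1 -> substrate=0 bound=1 product=0
t=1: arr=0 -> substrate=0 bound=1 product=0
t=2: arr=0 -> substrate=0 bound=1 product=0
t=3: arr=0 -> substrate=0 bound=1 product=0
t=4: arr=3 -> substrate=0 bound=3 product=1
t=5: arr=0 -> substrate=0 bound=3 product=1
t=6: arr=2 -> substrate=2 bound=3 product=1
t=7: arr=0 -> substrate=2 bound=3 product=1
t=8: arr=3 -> substrate=2 bound=3 product=4
t=9: arr=1 -> substrate=3 bound=3 product=4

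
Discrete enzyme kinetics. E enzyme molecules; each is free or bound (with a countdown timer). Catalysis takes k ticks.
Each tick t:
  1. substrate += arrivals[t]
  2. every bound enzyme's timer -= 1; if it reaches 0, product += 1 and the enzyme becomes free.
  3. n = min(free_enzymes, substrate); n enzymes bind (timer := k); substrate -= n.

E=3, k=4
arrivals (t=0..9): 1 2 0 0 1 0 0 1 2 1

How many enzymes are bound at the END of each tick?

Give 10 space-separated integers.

Answer: 1 3 3 3 3 1 1 2 3 3

Derivation:
t=0: arr=1 -> substrate=0 bound=1 product=0
t=1: arr=2 -> substrate=0 bound=3 product=0
t=2: arr=0 -> substrate=0 bound=3 product=0
t=3: arr=0 -> substrate=0 bound=3 product=0
t=4: arr=1 -> substrate=0 bound=3 product=1
t=5: arr=0 -> substrate=0 bound=1 product=3
t=6: arr=0 -> substrate=0 bound=1 product=3
t=7: arr=1 -> substrate=0 bound=2 product=3
t=8: arr=2 -> substrate=0 bound=3 product=4
t=9: arr=1 -> substrate=1 bound=3 product=4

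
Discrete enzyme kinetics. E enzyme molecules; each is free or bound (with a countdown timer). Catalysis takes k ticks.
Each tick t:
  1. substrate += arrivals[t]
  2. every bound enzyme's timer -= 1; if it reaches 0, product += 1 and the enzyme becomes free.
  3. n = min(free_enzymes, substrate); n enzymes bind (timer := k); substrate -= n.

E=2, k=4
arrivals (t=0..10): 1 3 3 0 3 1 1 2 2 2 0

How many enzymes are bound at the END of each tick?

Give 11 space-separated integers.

t=0: arr=1 -> substrate=0 bound=1 product=0
t=1: arr=3 -> substrate=2 bound=2 product=0
t=2: arr=3 -> substrate=5 bound=2 product=0
t=3: arr=0 -> substrate=5 bound=2 product=0
t=4: arr=3 -> substrate=7 bound=2 product=1
t=5: arr=1 -> substrate=7 bound=2 product=2
t=6: arr=1 -> substrate=8 bound=2 product=2
t=7: arr=2 -> substrate=10 bound=2 product=2
t=8: arr=2 -> substrate=11 bound=2 product=3
t=9: arr=2 -> substrate=12 bound=2 product=4
t=10: arr=0 -> substrate=12 bound=2 product=4

Answer: 1 2 2 2 2 2 2 2 2 2 2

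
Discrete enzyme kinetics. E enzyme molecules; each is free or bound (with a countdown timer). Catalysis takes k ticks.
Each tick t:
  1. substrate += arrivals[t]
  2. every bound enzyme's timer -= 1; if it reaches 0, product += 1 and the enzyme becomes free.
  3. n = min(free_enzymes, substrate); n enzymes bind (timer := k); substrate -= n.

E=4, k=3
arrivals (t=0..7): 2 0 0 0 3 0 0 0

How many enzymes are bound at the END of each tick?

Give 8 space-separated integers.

t=0: arr=2 -> substrate=0 bound=2 product=0
t=1: arr=0 -> substrate=0 bound=2 product=0
t=2: arr=0 -> substrate=0 bound=2 product=0
t=3: arr=0 -> substrate=0 bound=0 product=2
t=4: arr=3 -> substrate=0 bound=3 product=2
t=5: arr=0 -> substrate=0 bound=3 product=2
t=6: arr=0 -> substrate=0 bound=3 product=2
t=7: arr=0 -> substrate=0 bound=0 product=5

Answer: 2 2 2 0 3 3 3 0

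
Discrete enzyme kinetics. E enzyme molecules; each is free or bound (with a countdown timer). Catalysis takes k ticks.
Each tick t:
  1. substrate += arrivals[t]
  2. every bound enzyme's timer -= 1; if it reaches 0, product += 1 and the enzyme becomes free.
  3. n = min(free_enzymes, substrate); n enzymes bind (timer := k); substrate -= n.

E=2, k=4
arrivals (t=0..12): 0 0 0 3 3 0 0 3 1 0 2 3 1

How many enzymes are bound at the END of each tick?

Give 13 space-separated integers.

Answer: 0 0 0 2 2 2 2 2 2 2 2 2 2

Derivation:
t=0: arr=0 -> substrate=0 bound=0 product=0
t=1: arr=0 -> substrate=0 bound=0 product=0
t=2: arr=0 -> substrate=0 bound=0 product=0
t=3: arr=3 -> substrate=1 bound=2 product=0
t=4: arr=3 -> substrate=4 bound=2 product=0
t=5: arr=0 -> substrate=4 bound=2 product=0
t=6: arr=0 -> substrate=4 bound=2 product=0
t=7: arr=3 -> substrate=5 bound=2 product=2
t=8: arr=1 -> substrate=6 bound=2 product=2
t=9: arr=0 -> substrate=6 bound=2 product=2
t=10: arr=2 -> substrate=8 bound=2 product=2
t=11: arr=3 -> substrate=9 bound=2 product=4
t=12: arr=1 -> substrate=10 bound=2 product=4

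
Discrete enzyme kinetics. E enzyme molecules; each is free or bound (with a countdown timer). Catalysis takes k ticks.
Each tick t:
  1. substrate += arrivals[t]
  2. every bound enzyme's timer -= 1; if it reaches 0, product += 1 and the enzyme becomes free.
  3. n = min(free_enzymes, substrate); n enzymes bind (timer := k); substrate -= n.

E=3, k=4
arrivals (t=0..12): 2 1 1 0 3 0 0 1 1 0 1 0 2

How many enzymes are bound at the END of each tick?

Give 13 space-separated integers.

Answer: 2 3 3 3 3 3 3 3 3 3 3 3 3

Derivation:
t=0: arr=2 -> substrate=0 bound=2 product=0
t=1: arr=1 -> substrate=0 bound=3 product=0
t=2: arr=1 -> substrate=1 bound=3 product=0
t=3: arr=0 -> substrate=1 bound=3 product=0
t=4: arr=3 -> substrate=2 bound=3 product=2
t=5: arr=0 -> substrate=1 bound=3 product=3
t=6: arr=0 -> substrate=1 bound=3 product=3
t=7: arr=1 -> substrate=2 bound=3 product=3
t=8: arr=1 -> substrate=1 bound=3 product=5
t=9: arr=0 -> substrate=0 bound=3 product=6
t=10: arr=1 -> substrate=1 bound=3 product=6
t=11: arr=0 -> substrate=1 bound=3 product=6
t=12: arr=2 -> substrate=1 bound=3 product=8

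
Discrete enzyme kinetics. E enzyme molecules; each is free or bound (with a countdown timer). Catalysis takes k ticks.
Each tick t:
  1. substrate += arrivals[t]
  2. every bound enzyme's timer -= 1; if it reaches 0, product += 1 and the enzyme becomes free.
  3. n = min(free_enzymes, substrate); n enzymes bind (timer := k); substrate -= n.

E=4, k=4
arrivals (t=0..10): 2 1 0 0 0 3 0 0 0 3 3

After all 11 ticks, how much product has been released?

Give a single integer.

Answer: 6

Derivation:
t=0: arr=2 -> substrate=0 bound=2 product=0
t=1: arr=1 -> substrate=0 bound=3 product=0
t=2: arr=0 -> substrate=0 bound=3 product=0
t=3: arr=0 -> substrate=0 bound=3 product=0
t=4: arr=0 -> substrate=0 bound=1 product=2
t=5: arr=3 -> substrate=0 bound=3 product=3
t=6: arr=0 -> substrate=0 bound=3 product=3
t=7: arr=0 -> substrate=0 bound=3 product=3
t=8: arr=0 -> substrate=0 bound=3 product=3
t=9: arr=3 -> substrate=0 bound=3 product=6
t=10: arr=3 -> substrate=2 bound=4 product=6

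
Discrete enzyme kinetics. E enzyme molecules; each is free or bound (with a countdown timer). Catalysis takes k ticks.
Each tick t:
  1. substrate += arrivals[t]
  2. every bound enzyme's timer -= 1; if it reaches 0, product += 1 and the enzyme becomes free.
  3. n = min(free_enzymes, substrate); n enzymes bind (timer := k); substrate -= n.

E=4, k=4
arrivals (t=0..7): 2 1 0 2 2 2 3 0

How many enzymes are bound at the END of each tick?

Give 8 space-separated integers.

t=0: arr=2 -> substrate=0 bound=2 product=0
t=1: arr=1 -> substrate=0 bound=3 product=0
t=2: arr=0 -> substrate=0 bound=3 product=0
t=3: arr=2 -> substrate=1 bound=4 product=0
t=4: arr=2 -> substrate=1 bound=4 product=2
t=5: arr=2 -> substrate=2 bound=4 product=3
t=6: arr=3 -> substrate=5 bound=4 product=3
t=7: arr=0 -> substrate=4 bound=4 product=4

Answer: 2 3 3 4 4 4 4 4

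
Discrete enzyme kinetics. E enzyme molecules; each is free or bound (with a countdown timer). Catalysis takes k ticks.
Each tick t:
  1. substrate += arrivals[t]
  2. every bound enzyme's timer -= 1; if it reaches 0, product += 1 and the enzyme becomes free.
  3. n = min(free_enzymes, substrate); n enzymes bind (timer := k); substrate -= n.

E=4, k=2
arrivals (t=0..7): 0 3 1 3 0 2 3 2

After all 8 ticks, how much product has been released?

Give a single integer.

t=0: arr=0 -> substrate=0 bound=0 product=0
t=1: arr=3 -> substrate=0 bound=3 product=0
t=2: arr=1 -> substrate=0 bound=4 product=0
t=3: arr=3 -> substrate=0 bound=4 product=3
t=4: arr=0 -> substrate=0 bound=3 product=4
t=5: arr=2 -> substrate=0 bound=2 product=7
t=6: arr=3 -> substrate=1 bound=4 product=7
t=7: arr=2 -> substrate=1 bound=4 product=9

Answer: 9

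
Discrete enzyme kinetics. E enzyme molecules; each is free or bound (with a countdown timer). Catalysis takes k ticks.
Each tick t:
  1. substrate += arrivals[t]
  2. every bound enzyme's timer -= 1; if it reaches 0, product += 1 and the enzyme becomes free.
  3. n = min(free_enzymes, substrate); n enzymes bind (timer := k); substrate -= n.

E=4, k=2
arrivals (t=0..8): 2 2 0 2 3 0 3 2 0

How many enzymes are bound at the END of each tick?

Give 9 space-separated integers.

t=0: arr=2 -> substrate=0 bound=2 product=0
t=1: arr=2 -> substrate=0 bound=4 product=0
t=2: arr=0 -> substrate=0 bound=2 product=2
t=3: arr=2 -> substrate=0 bound=2 product=4
t=4: arr=3 -> substrate=1 bound=4 product=4
t=5: arr=0 -> substrate=0 bound=3 product=6
t=6: arr=3 -> substrate=0 bound=4 product=8
t=7: arr=2 -> substrate=1 bound=4 product=9
t=8: arr=0 -> substrate=0 bound=2 product=12

Answer: 2 4 2 2 4 3 4 4 2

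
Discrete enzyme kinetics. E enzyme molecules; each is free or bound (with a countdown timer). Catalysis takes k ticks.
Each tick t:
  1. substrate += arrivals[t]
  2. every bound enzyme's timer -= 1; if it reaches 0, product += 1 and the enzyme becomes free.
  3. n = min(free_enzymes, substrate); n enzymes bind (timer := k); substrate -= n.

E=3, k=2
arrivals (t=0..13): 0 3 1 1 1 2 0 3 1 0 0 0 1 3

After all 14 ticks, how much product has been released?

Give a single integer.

t=0: arr=0 -> substrate=0 bound=0 product=0
t=1: arr=3 -> substrate=0 bound=3 product=0
t=2: arr=1 -> substrate=1 bound=3 product=0
t=3: arr=1 -> substrate=0 bound=2 product=3
t=4: arr=1 -> substrate=0 bound=3 product=3
t=5: arr=2 -> substrate=0 bound=3 product=5
t=6: arr=0 -> substrate=0 bound=2 product=6
t=7: arr=3 -> substrate=0 bound=3 product=8
t=8: arr=1 -> substrate=1 bound=3 product=8
t=9: arr=0 -> substrate=0 bound=1 product=11
t=10: arr=0 -> substrate=0 bound=1 product=11
t=11: arr=0 -> substrate=0 bound=0 product=12
t=12: arr=1 -> substrate=0 bound=1 product=12
t=13: arr=3 -> substrate=1 bound=3 product=12

Answer: 12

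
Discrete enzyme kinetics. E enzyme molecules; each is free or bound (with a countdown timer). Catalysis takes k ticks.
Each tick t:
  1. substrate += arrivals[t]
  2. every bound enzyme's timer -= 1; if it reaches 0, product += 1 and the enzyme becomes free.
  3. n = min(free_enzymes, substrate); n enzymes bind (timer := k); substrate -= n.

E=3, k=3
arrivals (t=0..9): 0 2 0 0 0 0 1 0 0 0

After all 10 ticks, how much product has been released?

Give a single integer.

Answer: 3

Derivation:
t=0: arr=0 -> substrate=0 bound=0 product=0
t=1: arr=2 -> substrate=0 bound=2 product=0
t=2: arr=0 -> substrate=0 bound=2 product=0
t=3: arr=0 -> substrate=0 bound=2 product=0
t=4: arr=0 -> substrate=0 bound=0 product=2
t=5: arr=0 -> substrate=0 bound=0 product=2
t=6: arr=1 -> substrate=0 bound=1 product=2
t=7: arr=0 -> substrate=0 bound=1 product=2
t=8: arr=0 -> substrate=0 bound=1 product=2
t=9: arr=0 -> substrate=0 bound=0 product=3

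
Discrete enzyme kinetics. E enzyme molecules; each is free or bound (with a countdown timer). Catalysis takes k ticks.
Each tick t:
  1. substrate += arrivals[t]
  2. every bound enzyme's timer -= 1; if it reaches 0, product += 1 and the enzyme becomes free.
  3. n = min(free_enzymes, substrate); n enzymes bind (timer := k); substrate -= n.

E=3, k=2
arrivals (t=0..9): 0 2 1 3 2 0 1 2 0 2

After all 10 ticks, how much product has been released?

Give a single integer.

Answer: 11

Derivation:
t=0: arr=0 -> substrate=0 bound=0 product=0
t=1: arr=2 -> substrate=0 bound=2 product=0
t=2: arr=1 -> substrate=0 bound=3 product=0
t=3: arr=3 -> substrate=1 bound=3 product=2
t=4: arr=2 -> substrate=2 bound=3 product=3
t=5: arr=0 -> substrate=0 bound=3 product=5
t=6: arr=1 -> substrate=0 bound=3 product=6
t=7: arr=2 -> substrate=0 bound=3 product=8
t=8: arr=0 -> substrate=0 bound=2 product=9
t=9: arr=2 -> substrate=0 bound=2 product=11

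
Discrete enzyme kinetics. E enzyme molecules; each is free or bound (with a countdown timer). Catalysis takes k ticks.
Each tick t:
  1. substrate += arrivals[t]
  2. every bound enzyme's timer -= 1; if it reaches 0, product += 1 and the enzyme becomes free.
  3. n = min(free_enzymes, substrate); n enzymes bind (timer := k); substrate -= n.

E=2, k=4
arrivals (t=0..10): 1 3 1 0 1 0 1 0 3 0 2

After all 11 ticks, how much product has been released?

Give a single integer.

t=0: arr=1 -> substrate=0 bound=1 product=0
t=1: arr=3 -> substrate=2 bound=2 product=0
t=2: arr=1 -> substrate=3 bound=2 product=0
t=3: arr=0 -> substrate=3 bound=2 product=0
t=4: arr=1 -> substrate=3 bound=2 product=1
t=5: arr=0 -> substrate=2 bound=2 product=2
t=6: arr=1 -> substrate=3 bound=2 product=2
t=7: arr=0 -> substrate=3 bound=2 product=2
t=8: arr=3 -> substrate=5 bound=2 product=3
t=9: arr=0 -> substrate=4 bound=2 product=4
t=10: arr=2 -> substrate=6 bound=2 product=4

Answer: 4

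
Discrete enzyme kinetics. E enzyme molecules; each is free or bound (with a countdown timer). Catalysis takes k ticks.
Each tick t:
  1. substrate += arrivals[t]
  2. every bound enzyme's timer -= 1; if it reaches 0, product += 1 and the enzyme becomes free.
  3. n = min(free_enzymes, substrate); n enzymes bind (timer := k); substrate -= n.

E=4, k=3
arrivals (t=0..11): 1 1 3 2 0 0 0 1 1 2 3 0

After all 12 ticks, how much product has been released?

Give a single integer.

Answer: 9

Derivation:
t=0: arr=1 -> substrate=0 bound=1 product=0
t=1: arr=1 -> substrate=0 bound=2 product=0
t=2: arr=3 -> substrate=1 bound=4 product=0
t=3: arr=2 -> substrate=2 bound=4 product=1
t=4: arr=0 -> substrate=1 bound=4 product=2
t=5: arr=0 -> substrate=0 bound=3 product=4
t=6: arr=0 -> substrate=0 bound=2 product=5
t=7: arr=1 -> substrate=0 bound=2 product=6
t=8: arr=1 -> substrate=0 bound=2 product=7
t=9: arr=2 -> substrate=0 bound=4 product=7
t=10: arr=3 -> substrate=2 bound=4 product=8
t=11: arr=0 -> substrate=1 bound=4 product=9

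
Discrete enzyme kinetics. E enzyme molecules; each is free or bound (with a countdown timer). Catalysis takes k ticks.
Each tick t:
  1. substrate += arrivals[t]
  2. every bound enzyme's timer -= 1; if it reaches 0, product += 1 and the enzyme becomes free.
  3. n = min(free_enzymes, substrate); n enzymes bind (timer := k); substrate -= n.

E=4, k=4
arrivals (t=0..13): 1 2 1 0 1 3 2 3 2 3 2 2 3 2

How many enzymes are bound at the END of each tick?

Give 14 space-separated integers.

Answer: 1 3 4 4 4 4 4 4 4 4 4 4 4 4

Derivation:
t=0: arr=1 -> substrate=0 bound=1 product=0
t=1: arr=2 -> substrate=0 bound=3 product=0
t=2: arr=1 -> substrate=0 bound=4 product=0
t=3: arr=0 -> substrate=0 bound=4 product=0
t=4: arr=1 -> substrate=0 bound=4 product=1
t=5: arr=3 -> substrate=1 bound=4 product=3
t=6: arr=2 -> substrate=2 bound=4 product=4
t=7: arr=3 -> substrate=5 bound=4 product=4
t=8: arr=2 -> substrate=6 bound=4 product=5
t=9: arr=3 -> substrate=7 bound=4 product=7
t=10: arr=2 -> substrate=8 bound=4 product=8
t=11: arr=2 -> substrate=10 bound=4 product=8
t=12: arr=3 -> substrate=12 bound=4 product=9
t=13: arr=2 -> substrate=12 bound=4 product=11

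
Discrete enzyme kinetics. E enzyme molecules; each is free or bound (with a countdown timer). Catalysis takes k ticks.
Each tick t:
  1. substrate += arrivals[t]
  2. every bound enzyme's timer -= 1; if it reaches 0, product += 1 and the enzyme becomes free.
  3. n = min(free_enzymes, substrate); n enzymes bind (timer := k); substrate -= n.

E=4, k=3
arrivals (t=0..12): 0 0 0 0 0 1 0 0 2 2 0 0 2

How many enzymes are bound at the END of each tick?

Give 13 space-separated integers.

t=0: arr=0 -> substrate=0 bound=0 product=0
t=1: arr=0 -> substrate=0 bound=0 product=0
t=2: arr=0 -> substrate=0 bound=0 product=0
t=3: arr=0 -> substrate=0 bound=0 product=0
t=4: arr=0 -> substrate=0 bound=0 product=0
t=5: arr=1 -> substrate=0 bound=1 product=0
t=6: arr=0 -> substrate=0 bound=1 product=0
t=7: arr=0 -> substrate=0 bound=1 product=0
t=8: arr=2 -> substrate=0 bound=2 product=1
t=9: arr=2 -> substrate=0 bound=4 product=1
t=10: arr=0 -> substrate=0 bound=4 product=1
t=11: arr=0 -> substrate=0 bound=2 product=3
t=12: arr=2 -> substrate=0 bound=2 product=5

Answer: 0 0 0 0 0 1 1 1 2 4 4 2 2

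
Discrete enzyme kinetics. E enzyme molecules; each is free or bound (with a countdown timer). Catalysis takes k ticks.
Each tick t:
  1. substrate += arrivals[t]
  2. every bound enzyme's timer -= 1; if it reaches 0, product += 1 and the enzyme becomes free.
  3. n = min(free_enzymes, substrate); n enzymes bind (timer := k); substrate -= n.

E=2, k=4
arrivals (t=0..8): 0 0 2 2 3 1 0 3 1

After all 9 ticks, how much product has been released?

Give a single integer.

t=0: arr=0 -> substrate=0 bound=0 product=0
t=1: arr=0 -> substrate=0 bound=0 product=0
t=2: arr=2 -> substrate=0 bound=2 product=0
t=3: arr=2 -> substrate=2 bound=2 product=0
t=4: arr=3 -> substrate=5 bound=2 product=0
t=5: arr=1 -> substrate=6 bound=2 product=0
t=6: arr=0 -> substrate=4 bound=2 product=2
t=7: arr=3 -> substrate=7 bound=2 product=2
t=8: arr=1 -> substrate=8 bound=2 product=2

Answer: 2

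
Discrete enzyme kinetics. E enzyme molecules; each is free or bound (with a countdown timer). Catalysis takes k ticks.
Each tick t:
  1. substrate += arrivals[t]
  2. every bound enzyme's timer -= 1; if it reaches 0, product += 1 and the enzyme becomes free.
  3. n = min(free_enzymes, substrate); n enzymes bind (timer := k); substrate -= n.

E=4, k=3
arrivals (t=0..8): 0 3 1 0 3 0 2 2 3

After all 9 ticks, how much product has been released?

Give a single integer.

Answer: 7

Derivation:
t=0: arr=0 -> substrate=0 bound=0 product=0
t=1: arr=3 -> substrate=0 bound=3 product=0
t=2: arr=1 -> substrate=0 bound=4 product=0
t=3: arr=0 -> substrate=0 bound=4 product=0
t=4: arr=3 -> substrate=0 bound=4 product=3
t=5: arr=0 -> substrate=0 bound=3 product=4
t=6: arr=2 -> substrate=1 bound=4 product=4
t=7: arr=2 -> substrate=0 bound=4 product=7
t=8: arr=3 -> substrate=3 bound=4 product=7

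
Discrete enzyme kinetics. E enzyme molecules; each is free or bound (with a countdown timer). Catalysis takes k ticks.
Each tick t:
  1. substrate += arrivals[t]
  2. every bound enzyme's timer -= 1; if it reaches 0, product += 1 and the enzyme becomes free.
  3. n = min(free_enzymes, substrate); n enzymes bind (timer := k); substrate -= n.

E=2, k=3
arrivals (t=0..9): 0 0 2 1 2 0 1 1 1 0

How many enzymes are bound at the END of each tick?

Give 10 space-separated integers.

t=0: arr=0 -> substrate=0 bound=0 product=0
t=1: arr=0 -> substrate=0 bound=0 product=0
t=2: arr=2 -> substrate=0 bound=2 product=0
t=3: arr=1 -> substrate=1 bound=2 product=0
t=4: arr=2 -> substrate=3 bound=2 product=0
t=5: arr=0 -> substrate=1 bound=2 product=2
t=6: arr=1 -> substrate=2 bound=2 product=2
t=7: arr=1 -> substrate=3 bound=2 product=2
t=8: arr=1 -> substrate=2 bound=2 product=4
t=9: arr=0 -> substrate=2 bound=2 product=4

Answer: 0 0 2 2 2 2 2 2 2 2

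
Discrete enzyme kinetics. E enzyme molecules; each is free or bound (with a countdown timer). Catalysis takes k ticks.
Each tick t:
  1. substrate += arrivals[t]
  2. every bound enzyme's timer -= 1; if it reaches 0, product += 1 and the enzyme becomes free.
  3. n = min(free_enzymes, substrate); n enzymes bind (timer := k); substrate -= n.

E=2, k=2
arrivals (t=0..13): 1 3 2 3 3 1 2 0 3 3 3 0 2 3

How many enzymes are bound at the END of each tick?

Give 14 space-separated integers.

Answer: 1 2 2 2 2 2 2 2 2 2 2 2 2 2

Derivation:
t=0: arr=1 -> substrate=0 bound=1 product=0
t=1: arr=3 -> substrate=2 bound=2 product=0
t=2: arr=2 -> substrate=3 bound=2 product=1
t=3: arr=3 -> substrate=5 bound=2 product=2
t=4: arr=3 -> substrate=7 bound=2 product=3
t=5: arr=1 -> substrate=7 bound=2 product=4
t=6: arr=2 -> substrate=8 bound=2 product=5
t=7: arr=0 -> substrate=7 bound=2 product=6
t=8: arr=3 -> substrate=9 bound=2 product=7
t=9: arr=3 -> substrate=11 bound=2 product=8
t=10: arr=3 -> substrate=13 bound=2 product=9
t=11: arr=0 -> substrate=12 bound=2 product=10
t=12: arr=2 -> substrate=13 bound=2 product=11
t=13: arr=3 -> substrate=15 bound=2 product=12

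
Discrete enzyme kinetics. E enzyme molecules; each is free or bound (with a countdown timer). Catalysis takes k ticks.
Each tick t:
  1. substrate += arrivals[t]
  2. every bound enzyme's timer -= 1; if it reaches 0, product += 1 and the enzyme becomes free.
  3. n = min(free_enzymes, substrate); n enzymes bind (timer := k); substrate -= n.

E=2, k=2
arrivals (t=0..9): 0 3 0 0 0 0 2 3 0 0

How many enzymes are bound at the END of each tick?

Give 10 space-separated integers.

Answer: 0 2 2 1 1 0 2 2 2 2

Derivation:
t=0: arr=0 -> substrate=0 bound=0 product=0
t=1: arr=3 -> substrate=1 bound=2 product=0
t=2: arr=0 -> substrate=1 bound=2 product=0
t=3: arr=0 -> substrate=0 bound=1 product=2
t=4: arr=0 -> substrate=0 bound=1 product=2
t=5: arr=0 -> substrate=0 bound=0 product=3
t=6: arr=2 -> substrate=0 bound=2 product=3
t=7: arr=3 -> substrate=3 bound=2 product=3
t=8: arr=0 -> substrate=1 bound=2 product=5
t=9: arr=0 -> substrate=1 bound=2 product=5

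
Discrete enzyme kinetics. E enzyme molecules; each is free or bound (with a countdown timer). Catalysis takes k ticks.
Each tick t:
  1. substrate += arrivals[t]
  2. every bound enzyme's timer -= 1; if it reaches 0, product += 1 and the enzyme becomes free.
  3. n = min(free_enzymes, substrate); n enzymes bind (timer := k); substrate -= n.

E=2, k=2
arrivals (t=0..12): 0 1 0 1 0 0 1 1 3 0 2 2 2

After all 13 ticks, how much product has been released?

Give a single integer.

Answer: 7

Derivation:
t=0: arr=0 -> substrate=0 bound=0 product=0
t=1: arr=1 -> substrate=0 bound=1 product=0
t=2: arr=0 -> substrate=0 bound=1 product=0
t=3: arr=1 -> substrate=0 bound=1 product=1
t=4: arr=0 -> substrate=0 bound=1 product=1
t=5: arr=0 -> substrate=0 bound=0 product=2
t=6: arr=1 -> substrate=0 bound=1 product=2
t=7: arr=1 -> substrate=0 bound=2 product=2
t=8: arr=3 -> substrate=2 bound=2 product=3
t=9: arr=0 -> substrate=1 bound=2 product=4
t=10: arr=2 -> substrate=2 bound=2 product=5
t=11: arr=2 -> substrate=3 bound=2 product=6
t=12: arr=2 -> substrate=4 bound=2 product=7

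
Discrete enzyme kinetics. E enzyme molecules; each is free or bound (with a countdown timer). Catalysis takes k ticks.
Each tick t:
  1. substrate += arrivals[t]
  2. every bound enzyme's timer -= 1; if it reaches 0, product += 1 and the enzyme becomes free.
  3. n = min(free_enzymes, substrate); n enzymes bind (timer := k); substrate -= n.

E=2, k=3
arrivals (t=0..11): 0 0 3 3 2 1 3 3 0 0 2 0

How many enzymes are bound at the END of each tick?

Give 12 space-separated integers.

Answer: 0 0 2 2 2 2 2 2 2 2 2 2

Derivation:
t=0: arr=0 -> substrate=0 bound=0 product=0
t=1: arr=0 -> substrate=0 bound=0 product=0
t=2: arr=3 -> substrate=1 bound=2 product=0
t=3: arr=3 -> substrate=4 bound=2 product=0
t=4: arr=2 -> substrate=6 bound=2 product=0
t=5: arr=1 -> substrate=5 bound=2 product=2
t=6: arr=3 -> substrate=8 bound=2 product=2
t=7: arr=3 -> substrate=11 bound=2 product=2
t=8: arr=0 -> substrate=9 bound=2 product=4
t=9: arr=0 -> substrate=9 bound=2 product=4
t=10: arr=2 -> substrate=11 bound=2 product=4
t=11: arr=0 -> substrate=9 bound=2 product=6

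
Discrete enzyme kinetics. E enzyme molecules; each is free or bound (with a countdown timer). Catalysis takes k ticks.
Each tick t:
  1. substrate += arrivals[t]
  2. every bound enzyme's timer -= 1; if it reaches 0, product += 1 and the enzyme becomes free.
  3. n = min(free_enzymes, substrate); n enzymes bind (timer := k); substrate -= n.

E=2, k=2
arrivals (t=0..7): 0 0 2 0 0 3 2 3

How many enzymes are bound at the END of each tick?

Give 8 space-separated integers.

Answer: 0 0 2 2 0 2 2 2

Derivation:
t=0: arr=0 -> substrate=0 bound=0 product=0
t=1: arr=0 -> substrate=0 bound=0 product=0
t=2: arr=2 -> substrate=0 bound=2 product=0
t=3: arr=0 -> substrate=0 bound=2 product=0
t=4: arr=0 -> substrate=0 bound=0 product=2
t=5: arr=3 -> substrate=1 bound=2 product=2
t=6: arr=2 -> substrate=3 bound=2 product=2
t=7: arr=3 -> substrate=4 bound=2 product=4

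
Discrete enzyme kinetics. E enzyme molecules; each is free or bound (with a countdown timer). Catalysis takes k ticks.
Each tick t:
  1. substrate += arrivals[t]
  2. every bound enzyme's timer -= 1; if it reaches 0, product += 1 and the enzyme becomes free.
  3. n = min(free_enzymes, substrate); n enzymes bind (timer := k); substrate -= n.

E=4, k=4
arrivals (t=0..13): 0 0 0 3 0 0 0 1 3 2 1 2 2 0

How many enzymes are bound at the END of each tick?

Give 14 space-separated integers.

Answer: 0 0 0 3 3 3 3 1 4 4 4 4 4 4

Derivation:
t=0: arr=0 -> substrate=0 bound=0 product=0
t=1: arr=0 -> substrate=0 bound=0 product=0
t=2: arr=0 -> substrate=0 bound=0 product=0
t=3: arr=3 -> substrate=0 bound=3 product=0
t=4: arr=0 -> substrate=0 bound=3 product=0
t=5: arr=0 -> substrate=0 bound=3 product=0
t=6: arr=0 -> substrate=0 bound=3 product=0
t=7: arr=1 -> substrate=0 bound=1 product=3
t=8: arr=3 -> substrate=0 bound=4 product=3
t=9: arr=2 -> substrate=2 bound=4 product=3
t=10: arr=1 -> substrate=3 bound=4 product=3
t=11: arr=2 -> substrate=4 bound=4 product=4
t=12: arr=2 -> substrate=3 bound=4 product=7
t=13: arr=0 -> substrate=3 bound=4 product=7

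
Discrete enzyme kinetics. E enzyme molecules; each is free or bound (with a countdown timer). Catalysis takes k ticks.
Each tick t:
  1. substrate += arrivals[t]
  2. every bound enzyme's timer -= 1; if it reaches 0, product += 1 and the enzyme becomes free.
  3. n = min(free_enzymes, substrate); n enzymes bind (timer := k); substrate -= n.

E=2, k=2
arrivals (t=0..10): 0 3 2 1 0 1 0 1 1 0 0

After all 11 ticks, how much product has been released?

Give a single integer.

t=0: arr=0 -> substrate=0 bound=0 product=0
t=1: arr=3 -> substrate=1 bound=2 product=0
t=2: arr=2 -> substrate=3 bound=2 product=0
t=3: arr=1 -> substrate=2 bound=2 product=2
t=4: arr=0 -> substrate=2 bound=2 product=2
t=5: arr=1 -> substrate=1 bound=2 product=4
t=6: arr=0 -> substrate=1 bound=2 product=4
t=7: arr=1 -> substrate=0 bound=2 product=6
t=8: arr=1 -> substrate=1 bound=2 product=6
t=9: arr=0 -> substrate=0 bound=1 product=8
t=10: arr=0 -> substrate=0 bound=1 product=8

Answer: 8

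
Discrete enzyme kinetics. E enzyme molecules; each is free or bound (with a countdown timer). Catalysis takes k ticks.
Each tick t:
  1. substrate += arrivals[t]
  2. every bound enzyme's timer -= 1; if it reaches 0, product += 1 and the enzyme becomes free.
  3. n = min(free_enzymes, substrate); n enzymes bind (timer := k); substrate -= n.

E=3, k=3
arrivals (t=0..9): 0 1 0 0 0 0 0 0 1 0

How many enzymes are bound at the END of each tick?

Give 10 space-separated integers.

t=0: arr=0 -> substrate=0 bound=0 product=0
t=1: arr=1 -> substrate=0 bound=1 product=0
t=2: arr=0 -> substrate=0 bound=1 product=0
t=3: arr=0 -> substrate=0 bound=1 product=0
t=4: arr=0 -> substrate=0 bound=0 product=1
t=5: arr=0 -> substrate=0 bound=0 product=1
t=6: arr=0 -> substrate=0 bound=0 product=1
t=7: arr=0 -> substrate=0 bound=0 product=1
t=8: arr=1 -> substrate=0 bound=1 product=1
t=9: arr=0 -> substrate=0 bound=1 product=1

Answer: 0 1 1 1 0 0 0 0 1 1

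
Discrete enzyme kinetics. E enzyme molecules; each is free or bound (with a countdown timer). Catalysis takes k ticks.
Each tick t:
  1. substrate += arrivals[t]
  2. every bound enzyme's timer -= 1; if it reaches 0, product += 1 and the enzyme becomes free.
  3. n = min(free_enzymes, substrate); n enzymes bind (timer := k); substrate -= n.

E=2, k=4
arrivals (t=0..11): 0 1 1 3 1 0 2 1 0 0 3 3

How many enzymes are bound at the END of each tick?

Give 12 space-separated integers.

t=0: arr=0 -> substrate=0 bound=0 product=0
t=1: arr=1 -> substrate=0 bound=1 product=0
t=2: arr=1 -> substrate=0 bound=2 product=0
t=3: arr=3 -> substrate=3 bound=2 product=0
t=4: arr=1 -> substrate=4 bound=2 product=0
t=5: arr=0 -> substrate=3 bound=2 product=1
t=6: arr=2 -> substrate=4 bound=2 product=2
t=7: arr=1 -> substrate=5 bound=2 product=2
t=8: arr=0 -> substrate=5 bound=2 product=2
t=9: arr=0 -> substrate=4 bound=2 product=3
t=10: arr=3 -> substrate=6 bound=2 product=4
t=11: arr=3 -> substrate=9 bound=2 product=4

Answer: 0 1 2 2 2 2 2 2 2 2 2 2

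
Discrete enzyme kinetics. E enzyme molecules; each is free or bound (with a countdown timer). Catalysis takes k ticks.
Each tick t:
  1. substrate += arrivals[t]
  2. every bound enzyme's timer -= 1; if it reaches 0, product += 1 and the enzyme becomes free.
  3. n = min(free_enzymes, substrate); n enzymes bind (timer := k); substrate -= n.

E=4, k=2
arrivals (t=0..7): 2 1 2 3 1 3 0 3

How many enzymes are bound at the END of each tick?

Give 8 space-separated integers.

t=0: arr=2 -> substrate=0 bound=2 product=0
t=1: arr=1 -> substrate=0 bound=3 product=0
t=2: arr=2 -> substrate=0 bound=3 product=2
t=3: arr=3 -> substrate=1 bound=4 product=3
t=4: arr=1 -> substrate=0 bound=4 product=5
t=5: arr=3 -> substrate=1 bound=4 product=7
t=6: arr=0 -> substrate=0 bound=3 product=9
t=7: arr=3 -> substrate=0 bound=4 product=11

Answer: 2 3 3 4 4 4 3 4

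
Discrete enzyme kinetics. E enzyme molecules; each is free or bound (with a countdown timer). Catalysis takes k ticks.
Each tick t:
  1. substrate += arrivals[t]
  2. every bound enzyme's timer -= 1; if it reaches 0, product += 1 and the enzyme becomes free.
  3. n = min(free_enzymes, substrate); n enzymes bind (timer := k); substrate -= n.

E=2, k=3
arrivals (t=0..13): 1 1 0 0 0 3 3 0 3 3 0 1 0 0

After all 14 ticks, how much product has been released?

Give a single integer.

Answer: 6

Derivation:
t=0: arr=1 -> substrate=0 bound=1 product=0
t=1: arr=1 -> substrate=0 bound=2 product=0
t=2: arr=0 -> substrate=0 bound=2 product=0
t=3: arr=0 -> substrate=0 bound=1 product=1
t=4: arr=0 -> substrate=0 bound=0 product=2
t=5: arr=3 -> substrate=1 bound=2 product=2
t=6: arr=3 -> substrate=4 bound=2 product=2
t=7: arr=0 -> substrate=4 bound=2 product=2
t=8: arr=3 -> substrate=5 bound=2 product=4
t=9: arr=3 -> substrate=8 bound=2 product=4
t=10: arr=0 -> substrate=8 bound=2 product=4
t=11: arr=1 -> substrate=7 bound=2 product=6
t=12: arr=0 -> substrate=7 bound=2 product=6
t=13: arr=0 -> substrate=7 bound=2 product=6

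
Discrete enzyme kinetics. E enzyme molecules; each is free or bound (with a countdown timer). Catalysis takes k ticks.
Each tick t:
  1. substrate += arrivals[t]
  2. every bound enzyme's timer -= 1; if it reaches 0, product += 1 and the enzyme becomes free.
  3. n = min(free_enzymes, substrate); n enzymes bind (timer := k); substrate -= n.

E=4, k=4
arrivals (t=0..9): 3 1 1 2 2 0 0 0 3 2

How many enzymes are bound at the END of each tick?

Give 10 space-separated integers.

t=0: arr=3 -> substrate=0 bound=3 product=0
t=1: arr=1 -> substrate=0 bound=4 product=0
t=2: arr=1 -> substrate=1 bound=4 product=0
t=3: arr=2 -> substrate=3 bound=4 product=0
t=4: arr=2 -> substrate=2 bound=4 product=3
t=5: arr=0 -> substrate=1 bound=4 product=4
t=6: arr=0 -> substrate=1 bound=4 product=4
t=7: arr=0 -> substrate=1 bound=4 product=4
t=8: arr=3 -> substrate=1 bound=4 product=7
t=9: arr=2 -> substrate=2 bound=4 product=8

Answer: 3 4 4 4 4 4 4 4 4 4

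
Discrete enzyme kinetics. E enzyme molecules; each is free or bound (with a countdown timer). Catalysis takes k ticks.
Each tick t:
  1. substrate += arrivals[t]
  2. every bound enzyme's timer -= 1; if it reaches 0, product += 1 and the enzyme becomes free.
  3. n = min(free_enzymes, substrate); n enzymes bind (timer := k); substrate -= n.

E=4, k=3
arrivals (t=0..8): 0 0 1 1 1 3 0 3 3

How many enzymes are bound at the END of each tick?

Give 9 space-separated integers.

t=0: arr=0 -> substrate=0 bound=0 product=0
t=1: arr=0 -> substrate=0 bound=0 product=0
t=2: arr=1 -> substrate=0 bound=1 product=0
t=3: arr=1 -> substrate=0 bound=2 product=0
t=4: arr=1 -> substrate=0 bound=3 product=0
t=5: arr=3 -> substrate=1 bound=4 product=1
t=6: arr=0 -> substrate=0 bound=4 product=2
t=7: arr=3 -> substrate=2 bound=4 product=3
t=8: arr=3 -> substrate=3 bound=4 product=5

Answer: 0 0 1 2 3 4 4 4 4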